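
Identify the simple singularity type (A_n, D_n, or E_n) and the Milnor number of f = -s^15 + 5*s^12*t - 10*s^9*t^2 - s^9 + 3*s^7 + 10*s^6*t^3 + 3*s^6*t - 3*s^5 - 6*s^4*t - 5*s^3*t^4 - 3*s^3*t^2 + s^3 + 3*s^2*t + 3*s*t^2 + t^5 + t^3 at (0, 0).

The Hessian of f at 0 is [[0, 0], [0, 0]] with rank 0, so corank 2. A Groebner basis of the Jacobian ideal J(f) in C{s,t} is {s^2/2 + s*t^3 + s*t + t^2/2, t^4, s^3 - 3*s*t^2 - 2*t^3, s^2*t + 2*s*t^2 + t^3}; counting standard monomials gives mu = 8. Corank 2; j^3 = (s + t)^3 is a perfect cube, so E-series; the 5-jet and mu = 8 give E_8.

Type E8, Milnor number mu = 8.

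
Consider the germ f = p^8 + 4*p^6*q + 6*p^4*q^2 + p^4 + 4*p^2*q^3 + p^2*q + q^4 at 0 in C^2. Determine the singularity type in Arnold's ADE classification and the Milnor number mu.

The Hessian of f at 0 has rank 0. Corank 2; j^3 = p^2*q has shape L^2 M (L != M), so D-series; mu = 5 gives D_5.

Type D_5, Milnor number mu = 5.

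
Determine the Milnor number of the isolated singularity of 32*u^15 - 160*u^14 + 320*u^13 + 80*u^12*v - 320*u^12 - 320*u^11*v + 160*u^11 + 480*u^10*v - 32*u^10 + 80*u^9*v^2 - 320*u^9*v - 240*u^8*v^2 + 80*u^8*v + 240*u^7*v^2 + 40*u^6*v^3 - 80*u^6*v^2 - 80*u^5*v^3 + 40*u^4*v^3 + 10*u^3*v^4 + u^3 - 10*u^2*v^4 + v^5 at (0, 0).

8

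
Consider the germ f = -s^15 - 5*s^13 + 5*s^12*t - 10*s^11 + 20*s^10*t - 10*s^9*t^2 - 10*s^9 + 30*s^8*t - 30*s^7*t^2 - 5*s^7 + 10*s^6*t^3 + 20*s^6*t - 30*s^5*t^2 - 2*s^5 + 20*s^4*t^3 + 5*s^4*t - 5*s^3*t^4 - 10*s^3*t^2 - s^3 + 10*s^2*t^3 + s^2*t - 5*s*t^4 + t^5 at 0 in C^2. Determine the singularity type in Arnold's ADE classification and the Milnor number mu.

Type D_6, Milnor number mu = 6.

The Hessian of f at 0 has rank 0. Corank 2; j^3 = -s^2*(s - t) has shape L^2 M (L != M), so D-series; mu = 6 gives D_6.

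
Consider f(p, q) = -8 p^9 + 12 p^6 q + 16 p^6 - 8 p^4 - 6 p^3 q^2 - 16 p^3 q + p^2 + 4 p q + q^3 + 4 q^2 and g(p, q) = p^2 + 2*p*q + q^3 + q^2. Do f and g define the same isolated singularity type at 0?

The Hessian of f at 0 has rank 1. Corank 1: A-series; mu = 2 gives A_2. The Hessian of g at 0 has rank 1. Corank 1: A-series; mu = 2 gives A_2. Both have type A_2, hence right-equivalent.

Yes.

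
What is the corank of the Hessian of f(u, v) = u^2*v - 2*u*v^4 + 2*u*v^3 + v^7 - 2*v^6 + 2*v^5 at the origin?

Hessian at 0 has rank 0.

2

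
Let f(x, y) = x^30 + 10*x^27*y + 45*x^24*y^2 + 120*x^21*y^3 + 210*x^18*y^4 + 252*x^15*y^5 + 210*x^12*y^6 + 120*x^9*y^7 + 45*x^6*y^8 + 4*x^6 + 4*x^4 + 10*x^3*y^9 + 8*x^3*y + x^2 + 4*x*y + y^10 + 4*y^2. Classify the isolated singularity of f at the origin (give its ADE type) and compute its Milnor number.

The Hessian of f at 0 has rank 1. Corank 1: A-series; mu = 9 gives A_9.

Type A9, Milnor number mu = 9.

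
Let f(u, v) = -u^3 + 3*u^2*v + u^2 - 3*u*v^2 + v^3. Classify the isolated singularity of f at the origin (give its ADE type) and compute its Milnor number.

Type A_2, Milnor number mu = 2.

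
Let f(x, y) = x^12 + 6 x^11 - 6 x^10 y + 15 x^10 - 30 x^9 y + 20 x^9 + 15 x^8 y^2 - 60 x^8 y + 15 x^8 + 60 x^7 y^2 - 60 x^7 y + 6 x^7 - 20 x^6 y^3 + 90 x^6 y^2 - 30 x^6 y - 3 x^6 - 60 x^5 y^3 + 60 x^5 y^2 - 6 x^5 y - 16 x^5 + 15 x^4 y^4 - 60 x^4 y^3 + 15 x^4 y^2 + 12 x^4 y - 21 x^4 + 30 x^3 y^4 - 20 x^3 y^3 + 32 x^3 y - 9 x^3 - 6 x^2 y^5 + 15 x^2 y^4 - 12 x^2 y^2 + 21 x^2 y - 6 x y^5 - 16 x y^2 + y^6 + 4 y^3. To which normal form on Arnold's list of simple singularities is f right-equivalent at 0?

The Hessian of f at 0 has rank 0. Corank 2; j^3 = -(x - y)*(3*x - 2*y)^2 has shape L^2 M (L != M), so D-series; mu = 7 gives D_7.

D_7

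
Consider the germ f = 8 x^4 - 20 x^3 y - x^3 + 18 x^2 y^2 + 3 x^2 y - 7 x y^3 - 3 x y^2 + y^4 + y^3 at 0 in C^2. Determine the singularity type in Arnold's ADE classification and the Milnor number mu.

Type E_7, Milnor number mu = 7.

The Hessian of f at 0 has rank 0. Corank 2; j^3 = -(x - y)^3 is a perfect cube, so E-series; the 4-jet and mu = 7 give E_7.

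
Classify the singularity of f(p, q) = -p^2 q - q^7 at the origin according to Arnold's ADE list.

The Hessian of f at 0 is [[0, 0], [0, 0]] with rank 0, so corank 2. A Groebner basis of the Jacobian ideal J(f) in C{p,q} is {p^2/7 + q^6, p^3, p*q}; counting standard monomials gives mu = 8. Corank 2; j^3 = -p^2*q has shape L^2 M (L != M), so D-series; mu = 8 gives D_8.

D_8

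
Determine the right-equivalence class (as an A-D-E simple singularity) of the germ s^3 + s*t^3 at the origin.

The Hessian of f at 0 is [[0, 0], [0, 0]] with rank 0, so corank 2. A Groebner basis of the Jacobian ideal J(f) in C{s,t} is {s^3, s*t^2, 3*s^2 + t^3}; counting standard monomials gives mu = 7. Corank 2; j^3 = s^3 is a perfect cube, so E-series; the 4-jet and mu = 7 give E_7.

E_7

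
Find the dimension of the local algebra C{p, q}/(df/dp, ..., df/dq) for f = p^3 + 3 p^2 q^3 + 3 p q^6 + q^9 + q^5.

8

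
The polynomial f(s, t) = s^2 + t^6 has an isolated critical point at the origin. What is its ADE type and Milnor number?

Type A_{5}, Milnor number mu = 5.

The Hessian of f at 0 has rank 1. Corank 1: A-series; mu = 5 gives A_5.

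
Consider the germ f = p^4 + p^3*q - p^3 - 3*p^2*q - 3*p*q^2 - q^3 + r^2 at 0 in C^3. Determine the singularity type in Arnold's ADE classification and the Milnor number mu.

The Hessian of f at 0 has rank 1. Corank 2; j^3 = -(p + q)^3 is a perfect cube, so E-series; the 4-jet and mu = 7 give E_7.

Type E_{7}, Milnor number mu = 7.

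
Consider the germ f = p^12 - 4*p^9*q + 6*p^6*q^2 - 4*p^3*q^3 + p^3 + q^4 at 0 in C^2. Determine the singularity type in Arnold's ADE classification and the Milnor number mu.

Type E6, Milnor number mu = 6.

The Hessian of f at 0 is [[0, 0], [0, 0]] with rank 0, so corank 2. A Groebner basis of the Jacobian ideal J(f) in C{p,q} is {q^3, p^2}; counting standard monomials gives mu = 6. Corank 2; j^3 = p^3 is a perfect cube, so E-series; the 4-jet and mu = 6 give E_6.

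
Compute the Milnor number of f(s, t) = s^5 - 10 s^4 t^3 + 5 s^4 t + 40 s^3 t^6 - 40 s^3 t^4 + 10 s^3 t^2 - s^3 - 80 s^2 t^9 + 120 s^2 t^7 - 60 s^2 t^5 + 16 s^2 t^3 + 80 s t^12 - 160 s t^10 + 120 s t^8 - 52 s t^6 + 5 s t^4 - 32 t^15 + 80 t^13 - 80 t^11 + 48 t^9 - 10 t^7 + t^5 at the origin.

8

The Hessian of f at 0 has rank 0. Corank 2; j^3 = -s^3 is a perfect cube, so E-series; the 5-jet and mu = 8 give E_8.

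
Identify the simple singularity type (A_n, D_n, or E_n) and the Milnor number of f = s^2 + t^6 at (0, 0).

Type A_5, Milnor number mu = 5.

The Hessian of f at 0 has rank 1. Corank 1: A-series; mu = 5 gives A_5.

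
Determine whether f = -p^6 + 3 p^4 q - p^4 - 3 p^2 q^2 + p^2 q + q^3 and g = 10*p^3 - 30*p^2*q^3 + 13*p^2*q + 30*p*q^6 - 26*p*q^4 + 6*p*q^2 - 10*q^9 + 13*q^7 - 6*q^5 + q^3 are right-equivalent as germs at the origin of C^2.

Yes.

The Hessian of f at 0 is [[0, 0], [0, 0]] with rank 0, so corank 2. A Groebner basis of the Jacobian ideal J(f) in C{p,q} is {q^3, p^2 + 3*q^2, p*q}; counting standard monomials gives mu = 4. Corank 2; j^3 = q*(p^2 + q^2) splits into three distinct lines over C (the quadratic factor has nonzero discriminant), so D_4. The Hessian of g at 0 is [[0, 0], [0, 0]] with rank 0, so corank 2. A Groebner basis of the Jacobian ideal J(g) in C{p,q} is {q^3, p^2 - 3*q^2/11, p*q + 6*q^2/11}; counting standard monomials gives mu = 4. Corank 2; j^3 = (2*p + q)*(5*p^2 + 4*p*q + q^2) splits into three distinct lines over C (the quadratic factor has nonzero discriminant), so D_4. Both have type D_4, hence right-equivalent.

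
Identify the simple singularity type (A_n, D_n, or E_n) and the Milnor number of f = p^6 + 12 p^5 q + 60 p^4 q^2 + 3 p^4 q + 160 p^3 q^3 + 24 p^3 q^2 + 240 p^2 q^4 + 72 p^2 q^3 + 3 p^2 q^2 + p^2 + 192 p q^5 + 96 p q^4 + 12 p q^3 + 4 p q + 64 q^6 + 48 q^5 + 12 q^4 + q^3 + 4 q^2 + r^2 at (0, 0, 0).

Type A_2, Milnor number mu = 2.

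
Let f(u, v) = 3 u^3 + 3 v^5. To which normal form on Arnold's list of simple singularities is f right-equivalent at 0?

E_8

The Hessian of f at 0 has rank 0. Corank 2; j^3 = 3*u^3 is a perfect cube, so E-series; the 5-jet and mu = 8 give E_8.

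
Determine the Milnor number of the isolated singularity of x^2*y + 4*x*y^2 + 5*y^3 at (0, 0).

4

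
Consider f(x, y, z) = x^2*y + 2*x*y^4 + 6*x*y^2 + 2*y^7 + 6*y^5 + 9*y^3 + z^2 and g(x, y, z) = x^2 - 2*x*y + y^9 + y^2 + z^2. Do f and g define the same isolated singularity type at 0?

The Hessian of f at 0 is [[0, 0, 0], [0, 0, 0], [0, 0, 2]] with rank 1, so corank 2. A Groebner basis of the Jacobian ideal J(f) in C{x,y,z} is {-x^2/6 + x*y^3 - 4*x*y - 21*y^2/2, x*y + y^4 + 3*y^2, x^3 - 27*x*y^2 - 54*y^3, x^2*y + 6*x*y^2 + 9*y^3, z}; counting standard monomials gives mu = 8. Corank 2; j^3 = y*(x + 3*y)^2 has shape L^2 M (L != M), so D-series; mu = 8 gives D_8. The Hessian of g at 0 is [[2, -2, 0], [-2, 2, 0], [0, 0, 2]] with rank 2, so corank 1. A Groebner basis of the Jacobian ideal J(g) in C{x,y,z} is {y^8, x - y, z}; counting standard monomials gives mu = 8. Corank 1: A-series; mu = 8 gives A_8. f is D_8 but g is A_8, hence not right-equivalent.

No.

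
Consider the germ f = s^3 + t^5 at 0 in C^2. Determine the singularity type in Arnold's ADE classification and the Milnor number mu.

Type E8, Milnor number mu = 8.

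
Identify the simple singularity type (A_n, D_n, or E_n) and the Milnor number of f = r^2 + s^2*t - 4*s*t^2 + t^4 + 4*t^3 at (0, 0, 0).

Type D5, Milnor number mu = 5.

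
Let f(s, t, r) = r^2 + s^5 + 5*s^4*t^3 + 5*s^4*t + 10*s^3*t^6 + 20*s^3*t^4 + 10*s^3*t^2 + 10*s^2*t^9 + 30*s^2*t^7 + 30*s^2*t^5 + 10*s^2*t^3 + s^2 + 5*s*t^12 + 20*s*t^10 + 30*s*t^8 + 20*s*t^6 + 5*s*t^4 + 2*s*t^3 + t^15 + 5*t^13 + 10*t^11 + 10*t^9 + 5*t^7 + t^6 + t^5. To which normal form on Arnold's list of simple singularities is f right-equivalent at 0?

A_{4}

The Hessian of f at 0 is [[2, 0, 0], [0, 0, 0], [0, 0, 2]] with rank 2, so corank 1. A Groebner basis of the Jacobian ideal J(f) in C{s,t,r} is {s + t^3, s^2, s*t, r}; counting standard monomials gives mu = 4. Corank 1: A-series; mu = 4 gives A_4.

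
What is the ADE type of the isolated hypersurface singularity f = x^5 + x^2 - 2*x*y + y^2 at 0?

A_{4}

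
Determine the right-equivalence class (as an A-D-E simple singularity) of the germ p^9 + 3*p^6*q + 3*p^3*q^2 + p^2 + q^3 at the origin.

A_{2}

The Hessian of f at 0 has rank 1. Corank 1: A-series; mu = 2 gives A_2.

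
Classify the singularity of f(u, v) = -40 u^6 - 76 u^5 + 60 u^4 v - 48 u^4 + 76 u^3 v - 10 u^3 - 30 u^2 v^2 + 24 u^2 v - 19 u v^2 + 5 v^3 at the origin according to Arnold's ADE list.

D4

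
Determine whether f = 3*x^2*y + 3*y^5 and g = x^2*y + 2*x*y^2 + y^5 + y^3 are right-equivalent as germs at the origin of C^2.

Yes.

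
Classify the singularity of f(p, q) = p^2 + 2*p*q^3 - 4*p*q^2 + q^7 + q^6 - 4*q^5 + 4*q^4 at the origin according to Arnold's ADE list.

The Hessian of f at 0 has rank 1. Corank 1: A-series; mu = 6 gives A_6.

A_{6}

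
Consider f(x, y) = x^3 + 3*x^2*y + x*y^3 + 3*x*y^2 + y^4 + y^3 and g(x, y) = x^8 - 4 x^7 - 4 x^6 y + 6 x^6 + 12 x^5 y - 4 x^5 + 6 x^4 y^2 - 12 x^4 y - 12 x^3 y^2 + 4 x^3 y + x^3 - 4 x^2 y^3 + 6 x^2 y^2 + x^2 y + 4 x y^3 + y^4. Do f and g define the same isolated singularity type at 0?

The Hessian of f at 0 has rank 0. Corank 2; j^3 = (x + y)^3 is a perfect cube, so E-series; the 4-jet and mu = 7 give E_7. The Hessian of g at 0 has rank 0. Corank 2; j^3 = x^2*(x + y) has shape L^2 M (L != M), so D-series; mu = 5 gives D_5. f is E_7 but g is D_5, hence not right-equivalent.

No.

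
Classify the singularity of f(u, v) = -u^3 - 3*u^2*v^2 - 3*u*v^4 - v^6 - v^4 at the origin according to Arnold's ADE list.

The Hessian of f at 0 is [[0, 0], [0, 0]] with rank 0, so corank 2. A Groebner basis of the Jacobian ideal J(f) in C{u,v} is {u^3, u^2*v, u^2/2 + u*v^2, v^3}; counting standard monomials gives mu = 6. Corank 2; j^3 = -u^3 is a perfect cube, so E-series; the 4-jet and mu = 6 give E_6.

E_6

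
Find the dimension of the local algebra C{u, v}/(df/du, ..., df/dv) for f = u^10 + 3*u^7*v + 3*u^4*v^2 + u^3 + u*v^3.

7

The Hessian of f at 0 has rank 0. Corank 2; j^3 = u^3 is a perfect cube, so E-series; the 4-jet and mu = 7 give E_7.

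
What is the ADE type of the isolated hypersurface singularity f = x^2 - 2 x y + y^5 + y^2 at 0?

A_{4}

The Hessian of f at 0 has rank 1. Corank 1: A-series; mu = 4 gives A_4.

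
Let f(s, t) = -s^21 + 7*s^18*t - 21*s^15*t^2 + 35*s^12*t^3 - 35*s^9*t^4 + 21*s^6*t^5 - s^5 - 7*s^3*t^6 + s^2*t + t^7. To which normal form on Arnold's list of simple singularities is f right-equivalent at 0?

The Hessian of f at 0 is [[0, 0], [0, 0]] with rank 0, so corank 2. A Groebner basis of the Jacobian ideal J(f) in C{s,t} is {s^2/7 + t^6, s^3, s*t}; counting standard monomials gives mu = 8. Corank 2; j^3 = s^2*t has shape L^2 M (L != M), so D-series; mu = 8 gives D_8.

D8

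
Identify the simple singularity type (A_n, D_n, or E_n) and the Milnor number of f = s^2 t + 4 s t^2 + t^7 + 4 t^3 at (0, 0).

The Hessian of f at 0 has rank 0. Corank 2; j^3 = t*(s + 2*t)^2 has shape L^2 M (L != M), so D-series; mu = 8 gives D_8.

Type D_{8}, Milnor number mu = 8.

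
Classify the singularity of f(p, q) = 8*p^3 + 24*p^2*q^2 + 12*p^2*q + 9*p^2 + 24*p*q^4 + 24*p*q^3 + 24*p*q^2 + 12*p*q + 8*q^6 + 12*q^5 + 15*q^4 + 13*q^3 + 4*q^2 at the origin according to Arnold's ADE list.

A_{2}

The Hessian of f at 0 has rank 1. Corank 1: A-series; mu = 2 gives A_2.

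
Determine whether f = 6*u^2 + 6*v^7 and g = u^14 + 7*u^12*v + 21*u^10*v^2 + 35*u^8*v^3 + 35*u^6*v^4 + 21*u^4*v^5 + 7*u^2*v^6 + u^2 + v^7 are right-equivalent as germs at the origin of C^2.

The Hessian of f at 0 is [[12, 0], [0, 0]] with rank 1, so corank 1. A Groebner basis of the Jacobian ideal J(f) in C{u,v} is {v^6, u}; counting standard monomials gives mu = 6. Corank 1: A-series; mu = 6 gives A_6. The Hessian of g at 0 is [[2, 0], [0, 0]] with rank 1, so corank 1. A Groebner basis of the Jacobian ideal J(g) in C{u,v} is {v^6, u}; counting standard monomials gives mu = 6. Corank 1: A-series; mu = 6 gives A_6. Both have type A_6, hence right-equivalent.

Yes.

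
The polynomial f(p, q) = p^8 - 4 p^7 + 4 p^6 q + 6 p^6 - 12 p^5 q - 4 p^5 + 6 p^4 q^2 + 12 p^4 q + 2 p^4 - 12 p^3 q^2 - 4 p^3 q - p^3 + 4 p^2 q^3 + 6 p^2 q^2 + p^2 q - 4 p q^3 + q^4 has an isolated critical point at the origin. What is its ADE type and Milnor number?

The Hessian of f at 0 is [[0, 0], [0, 0]] with rank 0, so corank 2. A Groebner basis of the Jacobian ideal J(f) in C{p,q} is {p*q^2, p*q/4 + q^3, p^2 - p*q}; counting standard monomials gives mu = 5. Corank 2; j^3 = -p^2*(p - q) has shape L^2 M (L != M), so D-series; mu = 5 gives D_5.

Type D_{5}, Milnor number mu = 5.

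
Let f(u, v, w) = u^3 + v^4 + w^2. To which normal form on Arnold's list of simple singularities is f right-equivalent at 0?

E_{6}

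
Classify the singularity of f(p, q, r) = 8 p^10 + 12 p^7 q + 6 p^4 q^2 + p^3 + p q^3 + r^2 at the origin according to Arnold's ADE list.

E_7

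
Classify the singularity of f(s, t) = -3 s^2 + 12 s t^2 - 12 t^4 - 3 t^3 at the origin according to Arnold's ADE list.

A_{2}

The Hessian of f at 0 has rank 1. Corank 1: A-series; mu = 2 gives A_2.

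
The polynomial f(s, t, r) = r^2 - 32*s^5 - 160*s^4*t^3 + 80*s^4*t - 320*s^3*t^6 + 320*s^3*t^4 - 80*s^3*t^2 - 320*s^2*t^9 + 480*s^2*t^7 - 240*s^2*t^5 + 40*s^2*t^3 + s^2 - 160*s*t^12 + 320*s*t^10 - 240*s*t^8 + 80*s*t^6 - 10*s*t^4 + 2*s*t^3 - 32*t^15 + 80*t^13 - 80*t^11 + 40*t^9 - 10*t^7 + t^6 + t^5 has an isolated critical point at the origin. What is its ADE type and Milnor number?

The Hessian of f at 0 is [[2, 0, 0], [0, 0, 0], [0, 0, 2]] with rank 2, so corank 1. A Groebner basis of the Jacobian ideal J(f) in C{s,t,r} is {s + t^3, s^2, s*t, r}; counting standard monomials gives mu = 4. Corank 1: A-series; mu = 4 gives A_4.

Type A_{4}, Milnor number mu = 4.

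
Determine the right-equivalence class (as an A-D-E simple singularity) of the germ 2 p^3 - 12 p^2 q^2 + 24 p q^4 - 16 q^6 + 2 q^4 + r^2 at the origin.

E_{6}

The Hessian of f at 0 is [[0, 0, 0], [0, 0, 0], [0, 0, 2]] with rank 1, so corank 2. A Groebner basis of the Jacobian ideal J(f) in C{p,q,r} is {p^3, p^2*q, -p^2/4 + p*q^2, q^3, r}; counting standard monomials gives mu = 6. Corank 2; j^3 = 2*p^3 is a perfect cube, so E-series; the 4-jet and mu = 6 give E_6.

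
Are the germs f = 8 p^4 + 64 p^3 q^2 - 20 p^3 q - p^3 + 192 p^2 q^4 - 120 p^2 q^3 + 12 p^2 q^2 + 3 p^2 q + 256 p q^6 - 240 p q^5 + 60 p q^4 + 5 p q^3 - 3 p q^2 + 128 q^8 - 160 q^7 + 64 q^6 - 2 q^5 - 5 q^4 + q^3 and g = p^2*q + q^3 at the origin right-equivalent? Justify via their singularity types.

No.

The Hessian of f at 0 is [[0, 0], [0, 0]] with rank 0, so corank 2. A Groebner basis of the Jacobian ideal J(f) in C{p,q} is {-p^2/8 + p*q/4 + q^4 + q^3/24 - q^2/8, p^3 + 9*p^2/8 - 9*p*q/4 - 11*q^3/8 + 9*q^2/8, p^2*q + 19*p^2/24 - 19*p*q/12 - 91*q^3/72 + 19*q^2/24, 5*p^2/12 + p*q^2 - 5*p*q/6 - 41*q^3/36 + 5*q^2/12}; counting standard monomials gives mu = 7. Corank 2; j^3 = -(p - q)^3 is a perfect cube, so E-series; the 4-jet and mu = 7 give E_7. The Hessian of g at 0 is [[0, 0], [0, 0]] with rank 0, so corank 2. A Groebner basis of the Jacobian ideal J(g) in C{p,q} is {q^3, p^2 + 3*q^2, p*q}; counting standard monomials gives mu = 4. Corank 2; j^3 = q*(p^2 + q^2) splits into three distinct lines over C (the quadratic factor has nonzero discriminant), so D_4. f is E_7 but g is D_4, hence not right-equivalent.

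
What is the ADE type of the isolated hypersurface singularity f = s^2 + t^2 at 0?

The Hessian of f at 0 has rank 2. Corank 0: nondegenerate Morse point, so A_1.

A_1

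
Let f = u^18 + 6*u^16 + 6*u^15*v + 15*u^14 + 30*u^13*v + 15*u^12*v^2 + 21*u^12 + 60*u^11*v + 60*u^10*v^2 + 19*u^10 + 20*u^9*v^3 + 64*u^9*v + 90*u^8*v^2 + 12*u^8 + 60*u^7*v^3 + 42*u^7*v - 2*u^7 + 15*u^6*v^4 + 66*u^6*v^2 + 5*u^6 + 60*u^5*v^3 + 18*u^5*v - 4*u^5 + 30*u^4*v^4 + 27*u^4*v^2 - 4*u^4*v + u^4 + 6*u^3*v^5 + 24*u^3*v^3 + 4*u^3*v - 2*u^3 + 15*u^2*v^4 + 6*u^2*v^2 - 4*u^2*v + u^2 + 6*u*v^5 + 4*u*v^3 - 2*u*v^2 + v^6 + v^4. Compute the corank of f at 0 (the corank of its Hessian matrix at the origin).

1

Hessian at 0 has rank 1.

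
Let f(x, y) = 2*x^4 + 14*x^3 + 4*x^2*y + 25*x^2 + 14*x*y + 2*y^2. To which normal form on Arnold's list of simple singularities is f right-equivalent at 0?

A1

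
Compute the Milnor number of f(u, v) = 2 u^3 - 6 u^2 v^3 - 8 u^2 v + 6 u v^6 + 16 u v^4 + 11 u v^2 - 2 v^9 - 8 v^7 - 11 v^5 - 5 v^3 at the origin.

4

The Hessian of f at 0 has rank 0. Corank 2; j^3 = (u - v)*(2*u^2 - 6*u*v + 5*v^2) splits into three distinct lines over C (the quadratic factor has nonzero discriminant), so D_4.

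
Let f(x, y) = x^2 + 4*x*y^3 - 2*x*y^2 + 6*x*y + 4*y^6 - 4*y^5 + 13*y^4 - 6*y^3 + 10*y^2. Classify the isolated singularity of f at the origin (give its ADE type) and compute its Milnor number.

Type A1, Milnor number mu = 1.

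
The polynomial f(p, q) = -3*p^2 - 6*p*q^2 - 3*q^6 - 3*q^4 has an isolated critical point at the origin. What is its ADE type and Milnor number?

Type A_{5}, Milnor number mu = 5.

The Hessian of f at 0 is [[-6, 0], [0, 0]] with rank 1, so corank 1. A Groebner basis of the Jacobian ideal J(f) in C{p,q} is {p^3, p^2*q, p + q^2}; counting standard monomials gives mu = 5. Corank 1: A-series; mu = 5 gives A_5.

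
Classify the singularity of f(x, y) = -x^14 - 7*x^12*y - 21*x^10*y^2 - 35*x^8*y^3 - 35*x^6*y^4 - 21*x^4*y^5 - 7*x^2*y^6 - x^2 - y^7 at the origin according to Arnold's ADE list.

The Hessian of f at 0 is [[-2, 0], [0, 0]] with rank 1, so corank 1. A Groebner basis of the Jacobian ideal J(f) in C{x,y} is {y^6, x}; counting standard monomials gives mu = 6. Corank 1: A-series; mu = 6 gives A_6.

A6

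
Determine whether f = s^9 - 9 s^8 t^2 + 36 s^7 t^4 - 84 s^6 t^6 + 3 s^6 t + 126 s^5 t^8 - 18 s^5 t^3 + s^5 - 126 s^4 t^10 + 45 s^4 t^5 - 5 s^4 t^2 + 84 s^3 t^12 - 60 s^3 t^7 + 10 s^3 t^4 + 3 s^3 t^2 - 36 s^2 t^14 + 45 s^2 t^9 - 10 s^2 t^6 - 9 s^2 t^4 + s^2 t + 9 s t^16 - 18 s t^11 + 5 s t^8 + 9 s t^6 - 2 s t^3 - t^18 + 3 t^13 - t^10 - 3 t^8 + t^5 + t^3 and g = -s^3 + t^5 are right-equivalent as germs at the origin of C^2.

No.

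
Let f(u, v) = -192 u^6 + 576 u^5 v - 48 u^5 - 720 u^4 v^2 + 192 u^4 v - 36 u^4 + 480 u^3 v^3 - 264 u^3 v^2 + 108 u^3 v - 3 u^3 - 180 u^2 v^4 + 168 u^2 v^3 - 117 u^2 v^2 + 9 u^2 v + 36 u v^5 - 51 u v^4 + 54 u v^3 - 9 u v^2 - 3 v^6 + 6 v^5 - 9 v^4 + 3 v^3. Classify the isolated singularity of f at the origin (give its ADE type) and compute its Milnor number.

The Hessian of f at 0 has rank 0. Corank 2; j^3 = -3*(u - v)^3 is a perfect cube, so E-series; the 5-jet and mu = 8 give E_8.

Type E_8, Milnor number mu = 8.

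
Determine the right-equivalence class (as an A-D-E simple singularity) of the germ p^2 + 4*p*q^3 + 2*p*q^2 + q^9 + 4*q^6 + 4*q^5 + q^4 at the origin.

The Hessian of f at 0 has rank 1. Corank 1: A-series; mu = 8 gives A_8.

A8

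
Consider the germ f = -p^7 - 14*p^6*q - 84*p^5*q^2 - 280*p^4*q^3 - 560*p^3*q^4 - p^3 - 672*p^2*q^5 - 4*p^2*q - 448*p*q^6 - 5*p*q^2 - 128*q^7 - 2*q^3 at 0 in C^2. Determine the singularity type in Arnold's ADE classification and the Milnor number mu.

The Hessian of f at 0 has rank 0. Corank 2; j^3 = -(p + q)^2*(p + 2*q) has shape L^2 M (L != M), so D-series; mu = 8 gives D_8.

Type D_{8}, Milnor number mu = 8.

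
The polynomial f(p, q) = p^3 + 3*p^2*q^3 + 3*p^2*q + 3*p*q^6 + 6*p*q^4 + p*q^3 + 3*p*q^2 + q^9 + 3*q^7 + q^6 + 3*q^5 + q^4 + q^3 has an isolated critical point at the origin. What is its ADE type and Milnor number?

Type E_{7}, Milnor number mu = 7.

The Hessian of f at 0 is [[0, 0], [0, 0]] with rank 0, so corank 2. A Groebner basis of the Jacobian ideal J(f) in C{p,q} is {p^3 + 3*p^2*q + 6*p^2 + 12*p*q + 6*q^2, -3*p^2 + p*q^2 - 6*p*q - 3*q^2, 3*p^2 + 6*p*q + q^3 + 3*q^2}; counting standard monomials gives mu = 7. Corank 2; j^3 = (p + q)^3 is a perfect cube, so E-series; the 4-jet and mu = 7 give E_7.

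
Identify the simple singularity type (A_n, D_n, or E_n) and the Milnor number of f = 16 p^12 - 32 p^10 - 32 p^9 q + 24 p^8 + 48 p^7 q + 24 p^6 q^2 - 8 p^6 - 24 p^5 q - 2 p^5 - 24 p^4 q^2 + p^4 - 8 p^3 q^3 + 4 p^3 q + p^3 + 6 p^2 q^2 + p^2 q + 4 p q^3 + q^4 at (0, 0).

Type D_5, Milnor number mu = 5.

The Hessian of f at 0 has rank 0. Corank 2; j^3 = p^2*(p + q) has shape L^2 M (L != M), so D-series; mu = 5 gives D_5.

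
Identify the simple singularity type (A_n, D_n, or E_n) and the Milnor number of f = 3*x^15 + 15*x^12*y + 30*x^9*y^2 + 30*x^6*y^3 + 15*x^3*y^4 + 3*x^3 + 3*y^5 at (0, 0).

Type E_{8}, Milnor number mu = 8.

The Hessian of f at 0 has rank 0. Corank 2; j^3 = 3*x^3 is a perfect cube, so E-series; the 5-jet and mu = 8 give E_8.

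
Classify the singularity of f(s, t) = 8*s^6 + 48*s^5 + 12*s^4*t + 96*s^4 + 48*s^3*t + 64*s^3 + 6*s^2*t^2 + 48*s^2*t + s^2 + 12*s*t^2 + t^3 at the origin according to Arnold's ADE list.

A_{2}

The Hessian of f at 0 has rank 1. Corank 1: A-series; mu = 2 gives A_2.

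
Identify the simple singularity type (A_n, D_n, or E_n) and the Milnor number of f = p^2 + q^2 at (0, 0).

The Hessian of f at 0 has rank 2. Corank 0: nondegenerate Morse point, so A_1.

Type A_1, Milnor number mu = 1.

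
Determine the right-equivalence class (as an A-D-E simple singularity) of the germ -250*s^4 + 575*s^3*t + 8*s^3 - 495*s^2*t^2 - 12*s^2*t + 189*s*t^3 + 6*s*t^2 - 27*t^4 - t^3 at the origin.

The Hessian of f at 0 has rank 0. Corank 2; j^3 = (2*s - t)^3 is a perfect cube, so E-series; the 4-jet and mu = 7 give E_7.

E_7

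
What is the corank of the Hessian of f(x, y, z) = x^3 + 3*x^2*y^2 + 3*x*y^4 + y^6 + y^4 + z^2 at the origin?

2

Hessian at 0 has rank 1.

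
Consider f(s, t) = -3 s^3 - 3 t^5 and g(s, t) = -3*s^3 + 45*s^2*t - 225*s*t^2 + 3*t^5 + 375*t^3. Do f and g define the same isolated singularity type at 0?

The Hessian of f at 0 is [[0, 0], [0, 0]] with rank 0, so corank 2. A Groebner basis of the Jacobian ideal J(f) in C{s,t} is {t^4, s^2}; counting standard monomials gives mu = 8. Corank 2; j^3 = -3*s^3 is a perfect cube, so E-series; the 5-jet and mu = 8 give E_8. The Hessian of g at 0 is [[0, 0], [0, 0]] with rank 0, so corank 2. A Groebner basis of the Jacobian ideal J(g) in C{s,t} is {t^4, s^2 - 10*s*t + 25*t^2}; counting standard monomials gives mu = 8. Corank 2; j^3 = -3*(s - 5*t)^3 is a perfect cube, so E-series; the 5-jet and mu = 8 give E_8. Both have type E_8, hence right-equivalent.

Yes.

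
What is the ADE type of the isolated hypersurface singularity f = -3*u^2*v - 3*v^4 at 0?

D_{5}

The Hessian of f at 0 has rank 0. Corank 2; j^3 = -3*u^2*v has shape L^2 M (L != M), so D-series; mu = 5 gives D_5.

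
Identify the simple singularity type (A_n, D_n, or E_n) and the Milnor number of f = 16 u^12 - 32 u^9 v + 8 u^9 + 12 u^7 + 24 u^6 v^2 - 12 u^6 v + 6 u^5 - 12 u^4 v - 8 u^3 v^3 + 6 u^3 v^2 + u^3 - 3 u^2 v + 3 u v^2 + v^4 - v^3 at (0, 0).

Type E_{6}, Milnor number mu = 6.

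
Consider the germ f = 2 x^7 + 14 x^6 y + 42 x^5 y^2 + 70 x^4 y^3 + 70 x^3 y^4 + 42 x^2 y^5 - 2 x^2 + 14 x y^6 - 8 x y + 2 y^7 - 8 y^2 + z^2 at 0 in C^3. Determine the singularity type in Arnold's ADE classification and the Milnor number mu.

Type A_6, Milnor number mu = 6.

The Hessian of f at 0 is [[-4, -8, 0], [-8, -16, 0], [0, 0, 2]] with rank 2, so corank 1. A Groebner basis of the Jacobian ideal J(f) in C{x,y,z} is {y^6, x + 2*y, z}; counting standard monomials gives mu = 6. Corank 1: A-series; mu = 6 gives A_6.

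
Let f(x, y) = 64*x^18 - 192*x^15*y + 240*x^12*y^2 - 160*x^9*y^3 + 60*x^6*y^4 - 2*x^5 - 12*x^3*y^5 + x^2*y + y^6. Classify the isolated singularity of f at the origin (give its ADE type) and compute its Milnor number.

Type D_{7}, Milnor number mu = 7.

The Hessian of f at 0 has rank 0. Corank 2; j^3 = x^2*y has shape L^2 M (L != M), so D-series; mu = 7 gives D_7.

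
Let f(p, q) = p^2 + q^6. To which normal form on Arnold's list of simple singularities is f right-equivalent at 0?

A_{5}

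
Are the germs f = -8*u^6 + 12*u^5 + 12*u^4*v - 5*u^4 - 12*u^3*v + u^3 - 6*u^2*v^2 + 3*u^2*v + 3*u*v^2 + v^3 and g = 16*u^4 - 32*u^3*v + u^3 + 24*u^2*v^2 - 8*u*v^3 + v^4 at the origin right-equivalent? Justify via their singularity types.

Yes.

The Hessian of f at 0 is [[0, 0], [0, 0]] with rank 0, so corank 2. A Groebner basis of the Jacobian ideal J(f) in C{u,v} is {u^3, u^2*v - u^2/4 - u*v/2 - v^2/4, u^2/2 + u*v^2 + u*v + v^2/2, -3*u^2/4 - 3*u*v/2 + v^3 - 3*v^2/4}; counting standard monomials gives mu = 6. Corank 2; j^3 = (u + v)^3 is a perfect cube, so E-series; the 4-jet and mu = 6 give E_6. The Hessian of g at 0 is [[0, 0], [0, 0]] with rank 0, so corank 2. A Groebner basis of the Jacobian ideal J(g) in C{u,v} is {v^4, u*v^2 - v^3/6, u^2}; counting standard monomials gives mu = 6. Corank 2; j^3 = u^3 is a perfect cube, so E-series; the 4-jet and mu = 6 give E_6. Both have type E_6, hence right-equivalent.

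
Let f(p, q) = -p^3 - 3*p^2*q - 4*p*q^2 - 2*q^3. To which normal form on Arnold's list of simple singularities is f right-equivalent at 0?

D_{4}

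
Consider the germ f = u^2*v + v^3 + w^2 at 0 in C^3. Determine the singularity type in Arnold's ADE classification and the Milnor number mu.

The Hessian of f at 0 has rank 1. Corank 2; j^3 = v*(u^2 + v^2) splits into three distinct lines over C (the quadratic factor has nonzero discriminant), so D_4.

Type D4, Milnor number mu = 4.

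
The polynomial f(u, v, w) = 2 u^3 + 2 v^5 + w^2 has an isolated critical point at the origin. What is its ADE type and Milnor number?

Type E_{8}, Milnor number mu = 8.

The Hessian of f at 0 is [[0, 0, 0], [0, 0, 0], [0, 0, 2]] with rank 1, so corank 2. A Groebner basis of the Jacobian ideal J(f) in C{u,v,w} is {v^4, u^2, w}; counting standard monomials gives mu = 8. Corank 2; j^3 = 2*u^3 is a perfect cube, so E-series; the 5-jet and mu = 8 give E_8.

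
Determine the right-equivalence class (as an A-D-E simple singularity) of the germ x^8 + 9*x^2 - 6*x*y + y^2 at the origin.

A7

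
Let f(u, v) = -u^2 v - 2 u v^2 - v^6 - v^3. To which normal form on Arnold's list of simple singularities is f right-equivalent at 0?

D_{7}

The Hessian of f at 0 has rank 0. Corank 2; j^3 = -v*(u + v)^2 has shape L^2 M (L != M), so D-series; mu = 7 gives D_7.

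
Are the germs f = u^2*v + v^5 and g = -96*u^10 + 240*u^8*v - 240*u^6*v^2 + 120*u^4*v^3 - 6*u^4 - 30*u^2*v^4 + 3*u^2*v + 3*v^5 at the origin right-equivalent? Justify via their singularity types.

The Hessian of f at 0 has rank 0. Corank 2; j^3 = u^2*v has shape L^2 M (L != M), so D-series; mu = 6 gives D_6. The Hessian of g at 0 has rank 0. Corank 2; j^3 = 3*u^2*v has shape L^2 M (L != M), so D-series; mu = 6 gives D_6. Both have type D_6, hence right-equivalent.

Yes.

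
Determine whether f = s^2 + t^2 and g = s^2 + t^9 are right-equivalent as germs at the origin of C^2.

No.

The Hessian of f at 0 has rank 2. Corank 0: nondegenerate Morse point, so A_1. The Hessian of g at 0 has rank 1. Corank 1: A-series; mu = 8 gives A_8. f is A_1 but g is A_8, hence not right-equivalent.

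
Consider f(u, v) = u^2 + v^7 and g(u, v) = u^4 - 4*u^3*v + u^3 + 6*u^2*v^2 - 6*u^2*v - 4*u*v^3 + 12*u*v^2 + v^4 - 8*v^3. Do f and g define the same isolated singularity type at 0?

The Hessian of f at 0 is [[2, 0], [0, 0]] with rank 1, so corank 1. A Groebner basis of the Jacobian ideal J(f) in C{u,v} is {v^6, u}; counting standard monomials gives mu = 6. Corank 1: A-series; mu = 6 gives A_6. The Hessian of g at 0 is [[0, 0], [0, 0]] with rank 0, so corank 2. A Groebner basis of the Jacobian ideal J(g) in C{u,v} is {v^4, u*v^2 - 5*v^3/3, u^2 - 4*u*v + 4*v^2}; counting standard monomials gives mu = 6. Corank 2; j^3 = (u - 2*v)^3 is a perfect cube, so E-series; the 4-jet and mu = 6 give E_6. f is A_6 but g is E_6, hence not right-equivalent.

No.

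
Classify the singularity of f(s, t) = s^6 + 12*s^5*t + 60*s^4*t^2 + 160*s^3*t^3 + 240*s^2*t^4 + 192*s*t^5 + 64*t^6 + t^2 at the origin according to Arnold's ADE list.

The Hessian of f at 0 is [[0, 0], [0, 2]] with rank 1, so corank 1. A Groebner basis of the Jacobian ideal J(f) in C{s,t} is {s^5, t}; counting standard monomials gives mu = 5. Corank 1: A-series; mu = 5 gives A_5.

A_{5}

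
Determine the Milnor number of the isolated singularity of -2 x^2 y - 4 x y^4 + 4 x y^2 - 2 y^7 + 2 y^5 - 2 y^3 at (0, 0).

The Hessian of f at 0 is [[0, 0], [0, 0]] with rank 0, so corank 2. A Groebner basis of the Jacobian ideal J(f) in C{x,y} is {x*y + y^4 - y^2, x*y^2 - y^3, x^2 - 7*x*y + 6*y^2}; counting standard monomials gives mu = 6. Corank 2; j^3 = -2*y*(x - y)^2 has shape L^2 M (L != M), so D-series; mu = 6 gives D_6.

6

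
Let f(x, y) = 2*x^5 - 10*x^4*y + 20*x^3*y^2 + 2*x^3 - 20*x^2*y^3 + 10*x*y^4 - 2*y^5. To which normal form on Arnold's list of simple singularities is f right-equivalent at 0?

The Hessian of f at 0 has rank 0. Corank 2; j^3 = 2*x^3 is a perfect cube, so E-series; the 5-jet and mu = 8 give E_8.

E8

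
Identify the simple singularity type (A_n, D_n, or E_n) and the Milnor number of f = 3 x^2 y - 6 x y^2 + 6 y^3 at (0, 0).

Type D4, Milnor number mu = 4.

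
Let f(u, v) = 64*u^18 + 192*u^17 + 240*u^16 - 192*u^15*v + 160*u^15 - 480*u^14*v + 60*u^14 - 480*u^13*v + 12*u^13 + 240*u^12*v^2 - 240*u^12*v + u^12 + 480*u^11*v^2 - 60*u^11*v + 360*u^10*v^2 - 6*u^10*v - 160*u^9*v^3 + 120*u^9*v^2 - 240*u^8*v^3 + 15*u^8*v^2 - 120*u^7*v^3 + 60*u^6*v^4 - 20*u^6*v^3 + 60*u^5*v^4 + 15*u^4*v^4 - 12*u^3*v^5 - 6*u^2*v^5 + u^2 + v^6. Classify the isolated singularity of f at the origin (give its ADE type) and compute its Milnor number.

The Hessian of f at 0 has rank 1. Corank 1: A-series; mu = 5 gives A_5.

Type A5, Milnor number mu = 5.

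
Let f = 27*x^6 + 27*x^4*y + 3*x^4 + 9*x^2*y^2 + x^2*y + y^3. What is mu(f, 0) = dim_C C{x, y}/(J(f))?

The Hessian of f at 0 has rank 0. Corank 2; j^3 = y*(x^2 + y^2) splits into three distinct lines over C (the quadratic factor has nonzero discriminant), so D_4.

4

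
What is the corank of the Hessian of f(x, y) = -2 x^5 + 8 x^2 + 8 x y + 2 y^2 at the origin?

1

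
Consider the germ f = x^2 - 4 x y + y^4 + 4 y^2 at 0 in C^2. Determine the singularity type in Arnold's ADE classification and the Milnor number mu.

The Hessian of f at 0 is [[2, -4], [-4, 8]] with rank 1, so corank 1. A Groebner basis of the Jacobian ideal J(f) in C{x,y} is {y^3, x - 2*y}; counting standard monomials gives mu = 3. Corank 1: A-series; mu = 3 gives A_3.

Type A3, Milnor number mu = 3.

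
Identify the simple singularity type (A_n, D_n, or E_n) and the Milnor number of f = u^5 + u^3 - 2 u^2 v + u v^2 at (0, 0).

Type D_6, Milnor number mu = 6.

The Hessian of f at 0 has rank 0. Corank 2; j^3 = u*(u - v)^2 has shape L^2 M (L != M), so D-series; mu = 6 gives D_6.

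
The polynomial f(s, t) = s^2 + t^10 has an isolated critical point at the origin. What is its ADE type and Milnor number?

The Hessian of f at 0 is [[2, 0], [0, 0]] with rank 1, so corank 1. A Groebner basis of the Jacobian ideal J(f) in C{s,t} is {t^9, s}; counting standard monomials gives mu = 9. Corank 1: A-series; mu = 9 gives A_9.

Type A_9, Milnor number mu = 9.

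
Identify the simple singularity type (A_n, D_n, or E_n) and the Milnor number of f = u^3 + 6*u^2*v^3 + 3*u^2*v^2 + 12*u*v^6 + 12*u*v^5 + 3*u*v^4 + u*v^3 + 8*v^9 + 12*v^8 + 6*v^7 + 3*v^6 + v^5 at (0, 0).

Type E_{7}, Milnor number mu = 7.

The Hessian of f at 0 has rank 0. Corank 2; j^3 = u^3 is a perfect cube, so E-series; the 4-jet and mu = 7 give E_7.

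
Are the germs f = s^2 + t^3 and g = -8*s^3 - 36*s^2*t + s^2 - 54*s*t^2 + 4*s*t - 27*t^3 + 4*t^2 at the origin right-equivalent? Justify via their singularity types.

The Hessian of f at 0 has rank 1. Corank 1: A-series; mu = 2 gives A_2. The Hessian of g at 0 has rank 1. Corank 1: A-series; mu = 2 gives A_2. Both have type A_2, hence right-equivalent.

Yes.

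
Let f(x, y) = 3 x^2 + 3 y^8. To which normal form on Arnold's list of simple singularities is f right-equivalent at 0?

A_7

The Hessian of f at 0 has rank 1. Corank 1: A-series; mu = 7 gives A_7.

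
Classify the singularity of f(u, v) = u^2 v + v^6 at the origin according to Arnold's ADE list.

D_{7}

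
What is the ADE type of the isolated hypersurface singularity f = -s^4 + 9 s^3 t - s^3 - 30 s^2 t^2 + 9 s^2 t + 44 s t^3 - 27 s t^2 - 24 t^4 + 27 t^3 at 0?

E7

The Hessian of f at 0 is [[0, 0], [0, 0]] with rank 0, so corank 2. A Groebner basis of the Jacobian ideal J(f) in C{s,t} is {3*s^2 - 18*s*t + t^4 + t^3 + 27*t^2, s^3 + 45*s^2 - 270*s*t - 12*t^3 + 405*t^2, s^2*t + 11*s^2 - 66*s*t - 16*t^3/3 + 99*t^2, 2*s^2 + s*t^2 - 12*s*t - 7*t^3/3 + 18*t^2}; counting standard monomials gives mu = 7. Corank 2; j^3 = -(s - 3*t)^3 is a perfect cube, so E-series; the 4-jet and mu = 7 give E_7.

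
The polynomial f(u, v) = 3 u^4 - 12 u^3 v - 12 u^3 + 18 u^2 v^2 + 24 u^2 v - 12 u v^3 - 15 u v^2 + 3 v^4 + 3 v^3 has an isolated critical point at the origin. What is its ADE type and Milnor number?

Type D_{5}, Milnor number mu = 5.

The Hessian of f at 0 has rank 0. Corank 2; j^3 = -3*(u - v)*(2*u - v)^2 has shape L^2 M (L != M), so D-series; mu = 5 gives D_5.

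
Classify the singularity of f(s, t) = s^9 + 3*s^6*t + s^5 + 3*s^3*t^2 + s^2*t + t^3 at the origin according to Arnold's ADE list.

The Hessian of f at 0 is [[0, 0], [0, 0]] with rank 0, so corank 2. A Groebner basis of the Jacobian ideal J(f) in C{s,t} is {t^3, s^2 + 3*t^2, s*t}; counting standard monomials gives mu = 4. Corank 2; j^3 = t*(s^2 + t^2) splits into three distinct lines over C (the quadratic factor has nonzero discriminant), so D_4.

D_4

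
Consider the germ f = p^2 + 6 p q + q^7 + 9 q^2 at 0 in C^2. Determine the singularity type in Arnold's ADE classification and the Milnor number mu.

Type A_{6}, Milnor number mu = 6.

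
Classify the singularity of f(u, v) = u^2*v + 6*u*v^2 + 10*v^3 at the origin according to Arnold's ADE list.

D4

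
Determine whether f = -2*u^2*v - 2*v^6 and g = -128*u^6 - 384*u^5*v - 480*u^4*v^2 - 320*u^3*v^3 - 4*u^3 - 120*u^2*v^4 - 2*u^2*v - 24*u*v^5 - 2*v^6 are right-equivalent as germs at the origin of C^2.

The Hessian of f at 0 has rank 0. Corank 2; j^3 = -2*u^2*v has shape L^2 M (L != M), so D-series; mu = 7 gives D_7. The Hessian of g at 0 has rank 0. Corank 2; j^3 = -2*u^2*(2*u + v) has shape L^2 M (L != M), so D-series; mu = 7 gives D_7. Both have type D_7, hence right-equivalent.

Yes.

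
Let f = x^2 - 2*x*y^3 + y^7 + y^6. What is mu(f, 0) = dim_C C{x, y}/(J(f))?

The Hessian of f at 0 is [[2, 0], [0, 0]] with rank 1, so corank 1. A Groebner basis of the Jacobian ideal J(f) in C{x,y} is {-x + y^3, x^2}; counting standard monomials gives mu = 6. Corank 1: A-series; mu = 6 gives A_6.

6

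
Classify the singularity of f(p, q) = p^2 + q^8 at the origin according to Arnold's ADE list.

A_{7}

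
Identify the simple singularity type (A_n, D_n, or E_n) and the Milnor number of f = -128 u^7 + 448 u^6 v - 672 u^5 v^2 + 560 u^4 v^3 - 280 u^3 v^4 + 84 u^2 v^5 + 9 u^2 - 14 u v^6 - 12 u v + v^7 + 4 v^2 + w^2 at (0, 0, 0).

Type A_{6}, Milnor number mu = 6.

The Hessian of f at 0 has rank 2. Corank 1: A-series; mu = 6 gives A_6.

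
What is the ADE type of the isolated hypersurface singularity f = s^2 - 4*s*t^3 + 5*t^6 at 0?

A5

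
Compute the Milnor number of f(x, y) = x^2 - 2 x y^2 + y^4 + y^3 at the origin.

2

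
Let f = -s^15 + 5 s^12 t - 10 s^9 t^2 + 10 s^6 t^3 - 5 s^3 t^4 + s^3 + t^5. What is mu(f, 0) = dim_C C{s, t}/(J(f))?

8

The Hessian of f at 0 is [[0, 0], [0, 0]] with rank 0, so corank 2. A Groebner basis of the Jacobian ideal J(f) in C{s,t} is {t^4, s^2}; counting standard monomials gives mu = 8. Corank 2; j^3 = s^3 is a perfect cube, so E-series; the 5-jet and mu = 8 give E_8.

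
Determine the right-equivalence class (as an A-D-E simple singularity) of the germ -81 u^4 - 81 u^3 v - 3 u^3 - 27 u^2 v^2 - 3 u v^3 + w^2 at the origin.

E_7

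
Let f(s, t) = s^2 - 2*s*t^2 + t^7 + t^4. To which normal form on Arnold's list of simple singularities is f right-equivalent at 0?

A_{6}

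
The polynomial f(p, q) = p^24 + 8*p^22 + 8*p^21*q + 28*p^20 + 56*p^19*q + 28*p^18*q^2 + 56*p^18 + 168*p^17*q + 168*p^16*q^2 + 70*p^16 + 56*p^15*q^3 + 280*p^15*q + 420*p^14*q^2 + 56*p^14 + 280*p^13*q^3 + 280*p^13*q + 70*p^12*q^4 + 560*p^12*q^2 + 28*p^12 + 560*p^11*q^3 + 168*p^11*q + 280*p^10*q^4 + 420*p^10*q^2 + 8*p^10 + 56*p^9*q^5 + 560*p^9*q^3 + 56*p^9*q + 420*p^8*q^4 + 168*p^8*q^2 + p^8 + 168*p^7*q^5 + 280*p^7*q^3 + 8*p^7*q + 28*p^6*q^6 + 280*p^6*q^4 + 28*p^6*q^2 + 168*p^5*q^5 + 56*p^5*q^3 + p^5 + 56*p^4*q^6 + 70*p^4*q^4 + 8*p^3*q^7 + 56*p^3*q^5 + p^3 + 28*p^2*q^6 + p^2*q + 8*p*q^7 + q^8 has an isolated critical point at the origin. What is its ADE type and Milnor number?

The Hessian of f at 0 is [[0, 0], [0, 0]] with rank 0, so corank 2. A Groebner basis of the Jacobian ideal J(f) in C{p,q} is {-p*q/8 + q^7, p*q^2, p^2 + p*q}; counting standard monomials gives mu = 9. Corank 2; j^3 = p^2*(p + q) has shape L^2 M (L != M), so D-series; mu = 9 gives D_9.

Type D_{9}, Milnor number mu = 9.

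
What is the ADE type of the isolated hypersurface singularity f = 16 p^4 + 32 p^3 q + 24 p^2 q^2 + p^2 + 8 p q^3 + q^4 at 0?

A_3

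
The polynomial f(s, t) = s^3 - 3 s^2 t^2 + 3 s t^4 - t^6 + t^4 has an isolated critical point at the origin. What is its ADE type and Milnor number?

Type E6, Milnor number mu = 6.

The Hessian of f at 0 has rank 0. Corank 2; j^3 = s^3 is a perfect cube, so E-series; the 4-jet and mu = 6 give E_6.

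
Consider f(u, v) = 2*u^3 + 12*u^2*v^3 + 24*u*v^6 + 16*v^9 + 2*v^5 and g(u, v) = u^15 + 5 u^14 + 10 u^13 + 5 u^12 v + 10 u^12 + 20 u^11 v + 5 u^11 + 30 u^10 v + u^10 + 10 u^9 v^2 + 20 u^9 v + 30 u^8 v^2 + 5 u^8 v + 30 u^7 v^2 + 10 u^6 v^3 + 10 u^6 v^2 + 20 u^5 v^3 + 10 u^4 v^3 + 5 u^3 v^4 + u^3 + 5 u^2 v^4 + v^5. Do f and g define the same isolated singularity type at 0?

Yes.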